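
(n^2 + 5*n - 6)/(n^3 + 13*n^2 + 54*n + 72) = (n - 1)/(n^2 + 7*n + 12)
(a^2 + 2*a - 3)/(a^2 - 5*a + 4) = (a + 3)/(a - 4)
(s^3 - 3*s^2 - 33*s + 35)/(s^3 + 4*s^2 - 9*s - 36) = (s^3 - 3*s^2 - 33*s + 35)/(s^3 + 4*s^2 - 9*s - 36)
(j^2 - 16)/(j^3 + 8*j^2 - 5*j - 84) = (j - 4)/(j^2 + 4*j - 21)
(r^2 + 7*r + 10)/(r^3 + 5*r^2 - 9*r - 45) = (r + 2)/(r^2 - 9)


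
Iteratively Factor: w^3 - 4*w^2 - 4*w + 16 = (w + 2)*(w^2 - 6*w + 8) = (w - 4)*(w + 2)*(w - 2)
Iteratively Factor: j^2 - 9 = (j - 3)*(j + 3)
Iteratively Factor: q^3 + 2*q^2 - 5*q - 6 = (q + 3)*(q^2 - q - 2) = (q - 2)*(q + 3)*(q + 1)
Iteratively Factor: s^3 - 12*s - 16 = (s - 4)*(s^2 + 4*s + 4) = (s - 4)*(s + 2)*(s + 2)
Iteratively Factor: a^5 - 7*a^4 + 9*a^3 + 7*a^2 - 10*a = (a - 1)*(a^4 - 6*a^3 + 3*a^2 + 10*a) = (a - 1)*(a + 1)*(a^3 - 7*a^2 + 10*a) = (a - 2)*(a - 1)*(a + 1)*(a^2 - 5*a) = a*(a - 2)*(a - 1)*(a + 1)*(a - 5)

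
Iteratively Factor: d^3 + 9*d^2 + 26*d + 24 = (d + 4)*(d^2 + 5*d + 6) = (d + 2)*(d + 4)*(d + 3)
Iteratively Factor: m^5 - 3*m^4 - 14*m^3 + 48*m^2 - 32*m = (m - 2)*(m^4 - m^3 - 16*m^2 + 16*m) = m*(m - 2)*(m^3 - m^2 - 16*m + 16) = m*(m - 2)*(m - 1)*(m^2 - 16) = m*(m - 4)*(m - 2)*(m - 1)*(m + 4)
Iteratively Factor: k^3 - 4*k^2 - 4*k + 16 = (k - 4)*(k^2 - 4) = (k - 4)*(k + 2)*(k - 2)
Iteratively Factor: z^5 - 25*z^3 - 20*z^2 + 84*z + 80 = (z - 2)*(z^4 + 2*z^3 - 21*z^2 - 62*z - 40) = (z - 5)*(z - 2)*(z^3 + 7*z^2 + 14*z + 8) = (z - 5)*(z - 2)*(z + 2)*(z^2 + 5*z + 4) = (z - 5)*(z - 2)*(z + 1)*(z + 2)*(z + 4)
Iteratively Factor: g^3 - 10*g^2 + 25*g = (g - 5)*(g^2 - 5*g) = (g - 5)^2*(g)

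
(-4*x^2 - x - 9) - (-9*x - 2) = -4*x^2 + 8*x - 7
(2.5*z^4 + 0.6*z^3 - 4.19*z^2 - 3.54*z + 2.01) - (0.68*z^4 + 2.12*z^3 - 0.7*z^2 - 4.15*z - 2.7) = 1.82*z^4 - 1.52*z^3 - 3.49*z^2 + 0.61*z + 4.71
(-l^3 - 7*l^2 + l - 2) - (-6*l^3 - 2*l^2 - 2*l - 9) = 5*l^3 - 5*l^2 + 3*l + 7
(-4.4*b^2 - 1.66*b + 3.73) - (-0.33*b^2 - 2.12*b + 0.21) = -4.07*b^2 + 0.46*b + 3.52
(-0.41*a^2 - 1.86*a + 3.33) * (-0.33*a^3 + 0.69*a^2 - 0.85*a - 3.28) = 0.1353*a^5 + 0.3309*a^4 - 2.0338*a^3 + 5.2235*a^2 + 3.2703*a - 10.9224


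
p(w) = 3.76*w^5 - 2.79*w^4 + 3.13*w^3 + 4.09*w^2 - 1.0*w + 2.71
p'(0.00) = -1.00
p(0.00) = 2.71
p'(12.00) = 372001.64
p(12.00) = 883743.19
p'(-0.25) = -2.21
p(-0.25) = 3.15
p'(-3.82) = 4730.10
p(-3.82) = -3760.83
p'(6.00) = 22340.36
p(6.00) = 26441.95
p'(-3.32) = 2767.81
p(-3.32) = -1919.02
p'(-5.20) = 15525.39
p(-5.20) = -16657.21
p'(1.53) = 96.55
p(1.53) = 38.20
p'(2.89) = 1143.13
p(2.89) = 672.92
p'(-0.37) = -1.82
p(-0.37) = 3.40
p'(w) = 18.8*w^4 - 11.16*w^3 + 9.39*w^2 + 8.18*w - 1.0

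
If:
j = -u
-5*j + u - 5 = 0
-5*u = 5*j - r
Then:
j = -5/6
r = 0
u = 5/6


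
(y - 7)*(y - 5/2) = y^2 - 19*y/2 + 35/2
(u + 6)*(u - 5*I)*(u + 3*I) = u^3 + 6*u^2 - 2*I*u^2 + 15*u - 12*I*u + 90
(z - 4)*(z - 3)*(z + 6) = z^3 - z^2 - 30*z + 72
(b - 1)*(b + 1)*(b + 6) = b^3 + 6*b^2 - b - 6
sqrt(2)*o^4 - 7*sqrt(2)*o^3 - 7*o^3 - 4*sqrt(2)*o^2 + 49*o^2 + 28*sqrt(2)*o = o*(o - 7)*(o - 4*sqrt(2))*(sqrt(2)*o + 1)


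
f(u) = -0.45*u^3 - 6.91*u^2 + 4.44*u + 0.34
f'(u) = -1.35*u^2 - 13.82*u + 4.44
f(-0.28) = -1.44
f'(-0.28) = 8.20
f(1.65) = -13.17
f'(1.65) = -22.04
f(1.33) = -7.04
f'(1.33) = -16.33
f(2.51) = -39.17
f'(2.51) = -38.75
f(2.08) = -24.37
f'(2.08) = -30.15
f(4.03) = -123.44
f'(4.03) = -73.18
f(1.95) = -20.61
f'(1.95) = -27.64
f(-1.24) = -14.93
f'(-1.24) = 19.50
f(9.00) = -847.46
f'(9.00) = -229.29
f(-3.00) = -63.02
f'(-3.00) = 33.75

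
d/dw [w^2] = 2*w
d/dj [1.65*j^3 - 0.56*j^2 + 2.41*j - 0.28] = 4.95*j^2 - 1.12*j + 2.41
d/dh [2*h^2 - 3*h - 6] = 4*h - 3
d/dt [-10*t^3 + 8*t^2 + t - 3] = -30*t^2 + 16*t + 1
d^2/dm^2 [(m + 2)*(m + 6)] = 2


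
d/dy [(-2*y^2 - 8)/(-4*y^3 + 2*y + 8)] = (-2*y*(-2*y^3 + y + 4) - (y^2 + 4)*(6*y^2 - 1))/(-2*y^3 + y + 4)^2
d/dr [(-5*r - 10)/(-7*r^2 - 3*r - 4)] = 5*(7*r^2 + 3*r - (r + 2)*(14*r + 3) + 4)/(7*r^2 + 3*r + 4)^2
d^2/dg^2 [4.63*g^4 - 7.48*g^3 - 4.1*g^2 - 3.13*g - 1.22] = 55.56*g^2 - 44.88*g - 8.2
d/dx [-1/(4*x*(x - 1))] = (2*x - 1)/(4*x^2*(x - 1)^2)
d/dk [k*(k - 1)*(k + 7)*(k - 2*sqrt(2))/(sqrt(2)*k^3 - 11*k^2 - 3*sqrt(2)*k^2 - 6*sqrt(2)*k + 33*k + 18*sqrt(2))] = (sqrt(2)*k^6 - 22*k^5 - 6*sqrt(2)*k^5 - 7*sqrt(2)*k^4 + 69*k^4 - 132*sqrt(2)*k^3 + 388*k^3 - 219*k^2 + 124*sqrt(2)*k^2 - 864*k - 252*sqrt(2)*k + 504)/(2*k^6 - 22*sqrt(2)*k^5 - 12*k^5 + 115*k^4 + 132*sqrt(2)*k^4 - 582*k^3 - 66*sqrt(2)*k^3 - 792*sqrt(2)*k^2 + 945*k^2 - 432*k + 1188*sqrt(2)*k + 648)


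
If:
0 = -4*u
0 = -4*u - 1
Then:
No Solution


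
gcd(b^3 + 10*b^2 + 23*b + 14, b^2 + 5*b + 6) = b + 2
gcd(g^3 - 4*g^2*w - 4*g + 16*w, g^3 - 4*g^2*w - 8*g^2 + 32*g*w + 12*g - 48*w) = -g^2 + 4*g*w + 2*g - 8*w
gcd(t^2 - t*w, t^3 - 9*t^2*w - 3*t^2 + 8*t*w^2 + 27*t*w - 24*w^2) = t - w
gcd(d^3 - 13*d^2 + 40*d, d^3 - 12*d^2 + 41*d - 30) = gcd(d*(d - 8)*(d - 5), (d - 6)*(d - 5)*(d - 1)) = d - 5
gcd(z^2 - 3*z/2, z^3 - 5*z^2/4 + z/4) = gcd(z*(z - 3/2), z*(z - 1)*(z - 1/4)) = z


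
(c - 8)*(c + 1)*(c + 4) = c^3 - 3*c^2 - 36*c - 32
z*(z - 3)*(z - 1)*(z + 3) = z^4 - z^3 - 9*z^2 + 9*z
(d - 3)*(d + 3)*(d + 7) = d^3 + 7*d^2 - 9*d - 63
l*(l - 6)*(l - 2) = l^3 - 8*l^2 + 12*l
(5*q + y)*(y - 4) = 5*q*y - 20*q + y^2 - 4*y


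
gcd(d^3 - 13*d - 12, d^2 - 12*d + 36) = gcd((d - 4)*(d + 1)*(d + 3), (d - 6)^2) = 1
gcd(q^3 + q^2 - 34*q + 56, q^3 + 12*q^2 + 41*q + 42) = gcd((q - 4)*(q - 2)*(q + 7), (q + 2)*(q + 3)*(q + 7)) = q + 7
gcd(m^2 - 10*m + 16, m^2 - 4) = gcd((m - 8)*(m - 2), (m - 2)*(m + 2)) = m - 2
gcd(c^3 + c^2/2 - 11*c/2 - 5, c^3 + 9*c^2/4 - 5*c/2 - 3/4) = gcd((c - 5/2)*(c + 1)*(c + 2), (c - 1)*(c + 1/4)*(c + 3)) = 1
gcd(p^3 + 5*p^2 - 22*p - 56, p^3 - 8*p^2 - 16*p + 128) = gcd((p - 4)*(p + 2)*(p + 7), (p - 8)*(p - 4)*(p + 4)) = p - 4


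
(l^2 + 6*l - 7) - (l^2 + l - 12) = 5*l + 5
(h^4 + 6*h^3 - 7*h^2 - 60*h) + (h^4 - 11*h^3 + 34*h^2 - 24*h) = 2*h^4 - 5*h^3 + 27*h^2 - 84*h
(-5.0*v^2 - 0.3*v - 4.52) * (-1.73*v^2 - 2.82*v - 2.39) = 8.65*v^4 + 14.619*v^3 + 20.6156*v^2 + 13.4634*v + 10.8028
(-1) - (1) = -2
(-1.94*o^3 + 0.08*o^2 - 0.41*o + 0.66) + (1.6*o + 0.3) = -1.94*o^3 + 0.08*o^2 + 1.19*o + 0.96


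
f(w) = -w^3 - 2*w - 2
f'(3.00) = -29.00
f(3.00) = -35.00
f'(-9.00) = -245.00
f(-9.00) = 745.00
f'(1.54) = -9.11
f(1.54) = -8.73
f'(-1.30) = -7.07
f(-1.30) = 2.80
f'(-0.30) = -2.27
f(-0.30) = -1.37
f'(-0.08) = -2.02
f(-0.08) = -1.84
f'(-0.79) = -3.87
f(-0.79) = 0.07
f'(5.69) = -99.13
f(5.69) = -197.60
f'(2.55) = -21.51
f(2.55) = -23.68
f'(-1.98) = -13.76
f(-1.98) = 9.72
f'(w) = -3*w^2 - 2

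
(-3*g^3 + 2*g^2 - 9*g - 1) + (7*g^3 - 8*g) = 4*g^3 + 2*g^2 - 17*g - 1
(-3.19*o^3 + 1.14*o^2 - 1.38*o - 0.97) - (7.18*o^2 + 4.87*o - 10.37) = -3.19*o^3 - 6.04*o^2 - 6.25*o + 9.4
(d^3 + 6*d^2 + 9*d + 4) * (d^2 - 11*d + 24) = d^5 - 5*d^4 - 33*d^3 + 49*d^2 + 172*d + 96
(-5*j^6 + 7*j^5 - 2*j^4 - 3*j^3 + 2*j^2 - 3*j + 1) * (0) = 0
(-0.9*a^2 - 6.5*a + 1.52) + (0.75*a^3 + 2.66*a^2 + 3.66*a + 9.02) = 0.75*a^3 + 1.76*a^2 - 2.84*a + 10.54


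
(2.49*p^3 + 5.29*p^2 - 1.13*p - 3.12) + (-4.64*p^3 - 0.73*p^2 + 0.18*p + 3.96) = -2.15*p^3 + 4.56*p^2 - 0.95*p + 0.84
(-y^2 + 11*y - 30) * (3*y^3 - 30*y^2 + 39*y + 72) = -3*y^5 + 63*y^4 - 459*y^3 + 1257*y^2 - 378*y - 2160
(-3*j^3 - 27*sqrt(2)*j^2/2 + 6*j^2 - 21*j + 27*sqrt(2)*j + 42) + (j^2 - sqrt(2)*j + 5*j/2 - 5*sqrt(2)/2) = -3*j^3 - 27*sqrt(2)*j^2/2 + 7*j^2 - 37*j/2 + 26*sqrt(2)*j - 5*sqrt(2)/2 + 42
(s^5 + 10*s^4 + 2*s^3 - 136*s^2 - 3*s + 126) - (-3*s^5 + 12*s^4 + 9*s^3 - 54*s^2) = 4*s^5 - 2*s^4 - 7*s^3 - 82*s^2 - 3*s + 126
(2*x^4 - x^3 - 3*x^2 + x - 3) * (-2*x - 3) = -4*x^5 - 4*x^4 + 9*x^3 + 7*x^2 + 3*x + 9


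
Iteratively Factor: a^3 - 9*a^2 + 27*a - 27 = (a - 3)*(a^2 - 6*a + 9) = (a - 3)^2*(a - 3)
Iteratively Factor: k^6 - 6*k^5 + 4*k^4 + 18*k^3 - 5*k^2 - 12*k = (k - 1)*(k^5 - 5*k^4 - k^3 + 17*k^2 + 12*k) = (k - 3)*(k - 1)*(k^4 - 2*k^3 - 7*k^2 - 4*k) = k*(k - 3)*(k - 1)*(k^3 - 2*k^2 - 7*k - 4) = k*(k - 3)*(k - 1)*(k + 1)*(k^2 - 3*k - 4) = k*(k - 3)*(k - 1)*(k + 1)^2*(k - 4)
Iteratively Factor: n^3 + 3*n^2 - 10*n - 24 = (n + 2)*(n^2 + n - 12) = (n + 2)*(n + 4)*(n - 3)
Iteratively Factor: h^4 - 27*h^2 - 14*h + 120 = (h - 5)*(h^3 + 5*h^2 - 2*h - 24) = (h - 5)*(h - 2)*(h^2 + 7*h + 12) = (h - 5)*(h - 2)*(h + 3)*(h + 4)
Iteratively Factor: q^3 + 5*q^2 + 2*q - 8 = (q + 2)*(q^2 + 3*q - 4) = (q - 1)*(q + 2)*(q + 4)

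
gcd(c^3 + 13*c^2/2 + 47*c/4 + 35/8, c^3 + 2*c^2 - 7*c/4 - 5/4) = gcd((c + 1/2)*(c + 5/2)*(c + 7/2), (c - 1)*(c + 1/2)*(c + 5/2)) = c^2 + 3*c + 5/4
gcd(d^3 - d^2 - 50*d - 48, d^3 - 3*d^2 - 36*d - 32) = d^2 - 7*d - 8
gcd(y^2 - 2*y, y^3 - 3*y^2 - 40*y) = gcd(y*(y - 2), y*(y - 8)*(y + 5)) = y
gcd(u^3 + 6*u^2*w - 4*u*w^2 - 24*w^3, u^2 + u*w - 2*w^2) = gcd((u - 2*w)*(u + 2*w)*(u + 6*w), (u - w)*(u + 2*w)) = u + 2*w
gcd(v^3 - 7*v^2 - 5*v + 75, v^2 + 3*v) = v + 3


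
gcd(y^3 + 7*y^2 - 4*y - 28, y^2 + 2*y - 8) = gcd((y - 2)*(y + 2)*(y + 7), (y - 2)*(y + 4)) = y - 2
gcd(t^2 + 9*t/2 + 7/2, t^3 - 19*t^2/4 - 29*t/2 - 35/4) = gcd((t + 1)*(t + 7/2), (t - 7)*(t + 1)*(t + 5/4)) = t + 1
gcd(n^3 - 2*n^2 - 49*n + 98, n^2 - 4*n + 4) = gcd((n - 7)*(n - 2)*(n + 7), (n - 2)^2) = n - 2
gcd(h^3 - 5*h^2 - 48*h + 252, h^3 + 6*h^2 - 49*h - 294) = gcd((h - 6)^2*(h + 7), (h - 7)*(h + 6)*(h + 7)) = h + 7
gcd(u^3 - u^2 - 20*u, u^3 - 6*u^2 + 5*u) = u^2 - 5*u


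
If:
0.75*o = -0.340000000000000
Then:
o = -0.45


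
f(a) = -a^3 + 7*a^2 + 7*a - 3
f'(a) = -3*a^2 + 14*a + 7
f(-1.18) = 0.13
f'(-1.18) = -13.70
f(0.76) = 5.92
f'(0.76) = 15.91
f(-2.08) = 21.72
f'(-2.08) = -35.10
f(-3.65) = 113.33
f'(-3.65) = -84.07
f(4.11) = 74.59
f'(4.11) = 13.86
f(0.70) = 4.99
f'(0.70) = 15.33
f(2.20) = 35.63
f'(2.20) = 23.28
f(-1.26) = 1.29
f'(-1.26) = -15.40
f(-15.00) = 4842.00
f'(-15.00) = -878.00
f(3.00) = 54.00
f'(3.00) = 22.00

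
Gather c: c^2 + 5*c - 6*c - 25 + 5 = c^2 - c - 20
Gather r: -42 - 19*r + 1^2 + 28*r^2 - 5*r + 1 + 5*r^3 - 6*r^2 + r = 5*r^3 + 22*r^2 - 23*r - 40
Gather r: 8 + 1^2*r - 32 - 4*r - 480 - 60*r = -63*r - 504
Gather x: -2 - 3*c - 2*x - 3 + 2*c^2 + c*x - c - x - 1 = 2*c^2 - 4*c + x*(c - 3) - 6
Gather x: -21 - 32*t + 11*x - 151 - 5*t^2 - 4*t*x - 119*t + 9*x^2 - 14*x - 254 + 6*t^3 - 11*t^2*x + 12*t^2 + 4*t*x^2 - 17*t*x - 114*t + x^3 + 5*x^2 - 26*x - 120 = 6*t^3 + 7*t^2 - 265*t + x^3 + x^2*(4*t + 14) + x*(-11*t^2 - 21*t - 29) - 546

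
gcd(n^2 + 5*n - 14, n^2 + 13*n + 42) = n + 7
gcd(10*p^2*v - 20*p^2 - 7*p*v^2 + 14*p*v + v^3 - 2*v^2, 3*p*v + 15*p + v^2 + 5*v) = 1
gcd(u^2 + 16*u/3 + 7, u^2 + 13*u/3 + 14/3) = u + 7/3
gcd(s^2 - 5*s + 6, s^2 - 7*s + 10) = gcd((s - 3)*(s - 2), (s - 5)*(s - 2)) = s - 2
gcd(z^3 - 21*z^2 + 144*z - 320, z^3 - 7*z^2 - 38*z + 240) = z^2 - 13*z + 40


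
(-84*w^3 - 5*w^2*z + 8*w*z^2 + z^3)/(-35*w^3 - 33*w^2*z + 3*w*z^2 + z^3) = (-12*w^2 + w*z + z^2)/(-5*w^2 - 4*w*z + z^2)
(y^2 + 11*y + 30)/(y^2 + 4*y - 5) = (y + 6)/(y - 1)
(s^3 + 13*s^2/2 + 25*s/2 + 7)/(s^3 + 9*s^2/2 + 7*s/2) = (s + 2)/s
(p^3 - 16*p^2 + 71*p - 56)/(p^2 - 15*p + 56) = p - 1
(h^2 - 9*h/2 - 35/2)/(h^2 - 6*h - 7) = (h + 5/2)/(h + 1)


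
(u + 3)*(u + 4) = u^2 + 7*u + 12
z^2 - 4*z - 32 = (z - 8)*(z + 4)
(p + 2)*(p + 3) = p^2 + 5*p + 6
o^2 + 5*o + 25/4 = (o + 5/2)^2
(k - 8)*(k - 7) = k^2 - 15*k + 56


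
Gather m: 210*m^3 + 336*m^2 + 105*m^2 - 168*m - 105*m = 210*m^3 + 441*m^2 - 273*m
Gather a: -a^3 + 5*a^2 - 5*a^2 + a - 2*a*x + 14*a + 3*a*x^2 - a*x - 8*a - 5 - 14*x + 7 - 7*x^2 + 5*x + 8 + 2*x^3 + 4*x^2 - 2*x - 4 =-a^3 + a*(3*x^2 - 3*x + 7) + 2*x^3 - 3*x^2 - 11*x + 6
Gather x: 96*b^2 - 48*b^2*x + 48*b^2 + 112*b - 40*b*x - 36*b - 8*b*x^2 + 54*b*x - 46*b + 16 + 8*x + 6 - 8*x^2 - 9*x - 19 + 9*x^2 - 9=144*b^2 + 30*b + x^2*(1 - 8*b) + x*(-48*b^2 + 14*b - 1) - 6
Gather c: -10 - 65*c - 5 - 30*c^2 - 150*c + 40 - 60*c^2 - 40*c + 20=-90*c^2 - 255*c + 45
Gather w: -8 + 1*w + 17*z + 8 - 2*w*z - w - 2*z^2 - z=-2*w*z - 2*z^2 + 16*z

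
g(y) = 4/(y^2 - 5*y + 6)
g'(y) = 4*(5 - 2*y)/(y^2 - 5*y + 6)^2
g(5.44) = 0.48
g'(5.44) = -0.33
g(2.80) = -25.00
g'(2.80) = -93.75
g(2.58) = -16.42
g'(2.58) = -10.79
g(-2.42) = 0.17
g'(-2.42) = 0.07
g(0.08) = 0.71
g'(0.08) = 0.62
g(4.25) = 1.42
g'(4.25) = -1.77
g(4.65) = 0.91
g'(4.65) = -0.90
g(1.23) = 2.93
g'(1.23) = 5.47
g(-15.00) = 0.01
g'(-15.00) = 0.00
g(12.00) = 0.04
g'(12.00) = -0.00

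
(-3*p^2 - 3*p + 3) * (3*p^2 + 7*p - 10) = -9*p^4 - 30*p^3 + 18*p^2 + 51*p - 30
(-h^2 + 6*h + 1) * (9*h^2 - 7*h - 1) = -9*h^4 + 61*h^3 - 32*h^2 - 13*h - 1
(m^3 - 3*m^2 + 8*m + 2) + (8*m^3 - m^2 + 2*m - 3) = 9*m^3 - 4*m^2 + 10*m - 1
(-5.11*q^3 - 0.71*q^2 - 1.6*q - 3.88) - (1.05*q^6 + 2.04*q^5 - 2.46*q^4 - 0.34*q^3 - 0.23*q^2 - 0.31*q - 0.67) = -1.05*q^6 - 2.04*q^5 + 2.46*q^4 - 4.77*q^3 - 0.48*q^2 - 1.29*q - 3.21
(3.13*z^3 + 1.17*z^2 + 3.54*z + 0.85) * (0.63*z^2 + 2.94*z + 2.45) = 1.9719*z^5 + 9.9393*z^4 + 13.3385*z^3 + 13.8096*z^2 + 11.172*z + 2.0825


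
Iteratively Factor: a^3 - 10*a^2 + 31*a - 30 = (a - 2)*(a^2 - 8*a + 15) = (a - 3)*(a - 2)*(a - 5)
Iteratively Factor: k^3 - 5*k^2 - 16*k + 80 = (k - 4)*(k^2 - k - 20) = (k - 4)*(k + 4)*(k - 5)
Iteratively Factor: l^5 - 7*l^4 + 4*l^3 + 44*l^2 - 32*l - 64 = (l - 2)*(l^4 - 5*l^3 - 6*l^2 + 32*l + 32) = (l - 2)*(l + 1)*(l^3 - 6*l^2 + 32) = (l - 4)*(l - 2)*(l + 1)*(l^2 - 2*l - 8) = (l - 4)*(l - 2)*(l + 1)*(l + 2)*(l - 4)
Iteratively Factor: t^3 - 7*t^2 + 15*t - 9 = (t - 3)*(t^2 - 4*t + 3) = (t - 3)^2*(t - 1)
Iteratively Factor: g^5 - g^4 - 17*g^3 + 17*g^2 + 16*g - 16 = (g - 1)*(g^4 - 17*g^2 + 16) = (g - 1)*(g + 4)*(g^3 - 4*g^2 - g + 4) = (g - 1)^2*(g + 4)*(g^2 - 3*g - 4) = (g - 1)^2*(g + 1)*(g + 4)*(g - 4)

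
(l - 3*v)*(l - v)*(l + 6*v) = l^3 + 2*l^2*v - 21*l*v^2 + 18*v^3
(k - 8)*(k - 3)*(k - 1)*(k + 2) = k^4 - 10*k^3 + 11*k^2 + 46*k - 48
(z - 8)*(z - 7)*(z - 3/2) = z^3 - 33*z^2/2 + 157*z/2 - 84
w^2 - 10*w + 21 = (w - 7)*(w - 3)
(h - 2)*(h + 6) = h^2 + 4*h - 12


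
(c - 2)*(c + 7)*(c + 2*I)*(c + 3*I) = c^4 + 5*c^3 + 5*I*c^3 - 20*c^2 + 25*I*c^2 - 30*c - 70*I*c + 84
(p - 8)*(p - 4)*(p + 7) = p^3 - 5*p^2 - 52*p + 224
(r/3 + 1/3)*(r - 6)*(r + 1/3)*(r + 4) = r^4/3 - 2*r^3/9 - 79*r^2/9 - 98*r/9 - 8/3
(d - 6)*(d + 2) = d^2 - 4*d - 12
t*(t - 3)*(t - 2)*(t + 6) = t^4 + t^3 - 24*t^2 + 36*t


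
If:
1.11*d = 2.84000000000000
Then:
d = 2.56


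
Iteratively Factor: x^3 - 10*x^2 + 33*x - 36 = (x - 3)*(x^2 - 7*x + 12) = (x - 4)*(x - 3)*(x - 3)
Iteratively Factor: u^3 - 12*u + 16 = (u - 2)*(u^2 + 2*u - 8) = (u - 2)^2*(u + 4)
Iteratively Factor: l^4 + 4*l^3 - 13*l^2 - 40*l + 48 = (l + 4)*(l^3 - 13*l + 12) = (l + 4)^2*(l^2 - 4*l + 3) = (l - 3)*(l + 4)^2*(l - 1)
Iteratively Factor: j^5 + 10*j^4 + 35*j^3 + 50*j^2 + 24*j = (j + 1)*(j^4 + 9*j^3 + 26*j^2 + 24*j) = (j + 1)*(j + 4)*(j^3 + 5*j^2 + 6*j) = (j + 1)*(j + 2)*(j + 4)*(j^2 + 3*j) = (j + 1)*(j + 2)*(j + 3)*(j + 4)*(j)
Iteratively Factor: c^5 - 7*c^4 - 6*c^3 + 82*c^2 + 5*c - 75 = (c + 3)*(c^4 - 10*c^3 + 24*c^2 + 10*c - 25) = (c - 1)*(c + 3)*(c^3 - 9*c^2 + 15*c + 25) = (c - 5)*(c - 1)*(c + 3)*(c^2 - 4*c - 5) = (c - 5)*(c - 1)*(c + 1)*(c + 3)*(c - 5)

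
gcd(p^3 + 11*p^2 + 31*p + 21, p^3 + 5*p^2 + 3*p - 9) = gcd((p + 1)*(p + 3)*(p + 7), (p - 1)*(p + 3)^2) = p + 3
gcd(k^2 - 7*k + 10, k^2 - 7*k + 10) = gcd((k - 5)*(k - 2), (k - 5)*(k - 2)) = k^2 - 7*k + 10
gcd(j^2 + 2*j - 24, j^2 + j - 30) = j + 6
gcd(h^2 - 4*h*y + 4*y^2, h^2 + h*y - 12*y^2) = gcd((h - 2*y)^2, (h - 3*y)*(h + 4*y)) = 1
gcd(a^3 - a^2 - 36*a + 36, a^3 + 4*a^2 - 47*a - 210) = a + 6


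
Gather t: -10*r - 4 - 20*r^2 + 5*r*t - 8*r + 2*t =-20*r^2 - 18*r + t*(5*r + 2) - 4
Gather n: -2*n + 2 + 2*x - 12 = -2*n + 2*x - 10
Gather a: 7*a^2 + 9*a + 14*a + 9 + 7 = 7*a^2 + 23*a + 16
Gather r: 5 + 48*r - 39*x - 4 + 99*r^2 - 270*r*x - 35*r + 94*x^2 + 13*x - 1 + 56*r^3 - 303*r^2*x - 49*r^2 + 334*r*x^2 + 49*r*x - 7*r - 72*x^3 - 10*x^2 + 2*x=56*r^3 + r^2*(50 - 303*x) + r*(334*x^2 - 221*x + 6) - 72*x^3 + 84*x^2 - 24*x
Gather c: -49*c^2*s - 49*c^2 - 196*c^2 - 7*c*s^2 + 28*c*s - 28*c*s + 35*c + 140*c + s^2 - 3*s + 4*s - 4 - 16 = c^2*(-49*s - 245) + c*(175 - 7*s^2) + s^2 + s - 20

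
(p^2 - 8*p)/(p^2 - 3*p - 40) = p/(p + 5)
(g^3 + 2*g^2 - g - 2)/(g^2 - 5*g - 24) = (-g^3 - 2*g^2 + g + 2)/(-g^2 + 5*g + 24)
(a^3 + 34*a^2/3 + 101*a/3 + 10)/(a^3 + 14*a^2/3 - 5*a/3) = (3*a^2 + 19*a + 6)/(a*(3*a - 1))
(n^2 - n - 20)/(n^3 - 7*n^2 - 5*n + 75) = (n + 4)/(n^2 - 2*n - 15)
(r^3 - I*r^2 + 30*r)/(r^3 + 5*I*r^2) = (r - 6*I)/r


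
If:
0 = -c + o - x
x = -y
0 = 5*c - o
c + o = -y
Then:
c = 0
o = 0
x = 0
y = 0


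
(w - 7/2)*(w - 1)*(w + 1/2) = w^3 - 4*w^2 + 5*w/4 + 7/4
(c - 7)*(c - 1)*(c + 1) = c^3 - 7*c^2 - c + 7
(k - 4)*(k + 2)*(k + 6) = k^3 + 4*k^2 - 20*k - 48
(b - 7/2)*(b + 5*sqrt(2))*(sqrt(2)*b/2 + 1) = sqrt(2)*b^3/2 - 7*sqrt(2)*b^2/4 + 6*b^2 - 21*b + 5*sqrt(2)*b - 35*sqrt(2)/2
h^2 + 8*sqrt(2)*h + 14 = (h + sqrt(2))*(h + 7*sqrt(2))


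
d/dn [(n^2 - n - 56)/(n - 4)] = (n^2 - 8*n + 60)/(n^2 - 8*n + 16)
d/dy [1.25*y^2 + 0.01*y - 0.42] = 2.5*y + 0.01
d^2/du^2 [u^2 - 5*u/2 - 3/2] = 2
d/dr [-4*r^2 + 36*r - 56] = 36 - 8*r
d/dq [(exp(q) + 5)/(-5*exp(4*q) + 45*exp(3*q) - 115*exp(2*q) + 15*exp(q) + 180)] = (3*exp(3*q) + 11*exp(2*q) - 79*exp(q) - 7)*exp(q)/(5*(exp(7*q) - 15*exp(6*q) + 82*exp(5*q) - 174*exp(4*q) - 11*exp(3*q) + 477*exp(2*q) - 216*exp(q) - 432))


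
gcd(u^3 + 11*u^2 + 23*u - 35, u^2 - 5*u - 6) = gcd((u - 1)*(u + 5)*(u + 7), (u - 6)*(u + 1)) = 1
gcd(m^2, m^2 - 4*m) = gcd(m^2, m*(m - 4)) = m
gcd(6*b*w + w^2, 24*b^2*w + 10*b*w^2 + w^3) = 6*b*w + w^2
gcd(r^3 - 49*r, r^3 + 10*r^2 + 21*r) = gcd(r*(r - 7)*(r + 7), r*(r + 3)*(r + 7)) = r^2 + 7*r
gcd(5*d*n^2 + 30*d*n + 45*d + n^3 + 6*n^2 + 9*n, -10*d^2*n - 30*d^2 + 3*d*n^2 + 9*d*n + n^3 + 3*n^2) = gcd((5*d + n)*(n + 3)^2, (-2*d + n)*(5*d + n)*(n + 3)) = 5*d*n + 15*d + n^2 + 3*n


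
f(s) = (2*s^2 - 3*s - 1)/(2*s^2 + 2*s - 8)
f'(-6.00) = 0.20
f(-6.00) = 1.71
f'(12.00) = 0.01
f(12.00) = 0.83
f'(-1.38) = 1.73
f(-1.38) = -1.00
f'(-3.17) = 6.49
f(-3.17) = 4.97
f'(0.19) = 0.37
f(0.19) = 0.20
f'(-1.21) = 1.33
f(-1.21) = -0.74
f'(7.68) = 0.03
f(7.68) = 0.75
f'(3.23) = 0.11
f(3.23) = 0.53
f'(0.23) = 0.36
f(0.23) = 0.21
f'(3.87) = 0.08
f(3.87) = 0.58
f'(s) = (-4*s - 2)*(2*s^2 - 3*s - 1)/(2*s^2 + 2*s - 8)^2 + (4*s - 3)/(2*s^2 + 2*s - 8)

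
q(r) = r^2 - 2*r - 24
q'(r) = 2*r - 2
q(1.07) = -25.00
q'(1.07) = 0.14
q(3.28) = -19.80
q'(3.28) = 4.56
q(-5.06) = 11.72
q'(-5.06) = -12.12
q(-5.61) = 18.69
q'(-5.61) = -13.22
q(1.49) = -24.76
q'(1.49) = 0.98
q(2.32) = -23.26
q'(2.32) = 2.64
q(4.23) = -14.57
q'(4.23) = 6.46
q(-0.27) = -23.39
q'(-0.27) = -2.54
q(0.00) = -24.00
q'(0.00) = -2.00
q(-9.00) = 75.00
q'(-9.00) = -20.00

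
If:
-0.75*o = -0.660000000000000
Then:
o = 0.88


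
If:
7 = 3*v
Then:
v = 7/3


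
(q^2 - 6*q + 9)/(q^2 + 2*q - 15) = (q - 3)/(q + 5)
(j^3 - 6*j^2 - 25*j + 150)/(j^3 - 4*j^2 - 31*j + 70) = (j^2 - 11*j + 30)/(j^2 - 9*j + 14)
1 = 1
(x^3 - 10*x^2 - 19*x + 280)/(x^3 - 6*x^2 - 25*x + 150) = (x^2 - 15*x + 56)/(x^2 - 11*x + 30)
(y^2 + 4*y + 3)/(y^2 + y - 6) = (y + 1)/(y - 2)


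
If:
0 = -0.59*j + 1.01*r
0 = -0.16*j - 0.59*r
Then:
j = 0.00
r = 0.00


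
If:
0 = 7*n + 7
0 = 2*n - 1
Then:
No Solution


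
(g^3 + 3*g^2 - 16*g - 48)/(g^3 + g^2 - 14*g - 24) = (g + 4)/(g + 2)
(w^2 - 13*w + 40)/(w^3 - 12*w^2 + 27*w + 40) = 1/(w + 1)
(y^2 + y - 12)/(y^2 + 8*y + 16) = (y - 3)/(y + 4)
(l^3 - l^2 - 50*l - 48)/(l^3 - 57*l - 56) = (l + 6)/(l + 7)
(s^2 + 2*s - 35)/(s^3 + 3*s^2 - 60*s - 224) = (s - 5)/(s^2 - 4*s - 32)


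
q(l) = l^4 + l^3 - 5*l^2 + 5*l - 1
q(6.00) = 1361.00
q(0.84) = 0.76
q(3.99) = 256.32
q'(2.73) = 81.44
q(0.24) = -0.07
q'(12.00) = 7229.00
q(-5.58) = 611.15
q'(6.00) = 917.00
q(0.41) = 0.31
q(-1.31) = -15.43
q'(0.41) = 1.68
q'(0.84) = 1.09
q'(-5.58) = -540.76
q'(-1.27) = 14.35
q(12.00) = 21803.00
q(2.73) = 51.28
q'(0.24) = 2.83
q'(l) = 4*l^3 + 3*l^2 - 10*l + 5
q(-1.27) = -14.86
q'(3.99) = 266.95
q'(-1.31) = 14.26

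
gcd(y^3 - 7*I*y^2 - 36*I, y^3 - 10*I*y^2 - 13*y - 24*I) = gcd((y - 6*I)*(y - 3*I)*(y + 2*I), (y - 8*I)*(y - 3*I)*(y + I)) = y - 3*I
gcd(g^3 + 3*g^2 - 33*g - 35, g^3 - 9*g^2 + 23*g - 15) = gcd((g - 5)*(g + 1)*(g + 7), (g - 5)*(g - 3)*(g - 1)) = g - 5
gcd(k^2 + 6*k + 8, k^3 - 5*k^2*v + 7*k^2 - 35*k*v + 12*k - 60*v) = k + 4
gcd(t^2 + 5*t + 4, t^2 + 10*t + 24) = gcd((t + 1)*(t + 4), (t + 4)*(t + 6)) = t + 4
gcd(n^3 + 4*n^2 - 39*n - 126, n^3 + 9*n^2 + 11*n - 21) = n^2 + 10*n + 21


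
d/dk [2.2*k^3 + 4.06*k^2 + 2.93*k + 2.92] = 6.6*k^2 + 8.12*k + 2.93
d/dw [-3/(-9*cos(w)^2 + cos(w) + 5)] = 3*(18*cos(w) - 1)*sin(w)/(-9*cos(w)^2 + cos(w) + 5)^2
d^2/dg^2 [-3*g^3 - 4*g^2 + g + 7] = -18*g - 8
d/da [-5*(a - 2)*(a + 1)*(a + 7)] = -15*a^2 - 60*a + 45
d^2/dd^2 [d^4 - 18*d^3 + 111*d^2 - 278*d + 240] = 12*d^2 - 108*d + 222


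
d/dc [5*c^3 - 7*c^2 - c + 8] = 15*c^2 - 14*c - 1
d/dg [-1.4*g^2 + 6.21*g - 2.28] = 6.21 - 2.8*g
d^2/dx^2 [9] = 0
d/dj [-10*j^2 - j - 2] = -20*j - 1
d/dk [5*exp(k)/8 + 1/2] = 5*exp(k)/8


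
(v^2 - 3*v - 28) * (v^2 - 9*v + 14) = v^4 - 12*v^3 + 13*v^2 + 210*v - 392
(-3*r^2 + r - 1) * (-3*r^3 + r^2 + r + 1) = 9*r^5 - 6*r^4 + r^3 - 3*r^2 - 1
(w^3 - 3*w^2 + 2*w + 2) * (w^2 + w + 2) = w^5 - 2*w^4 + w^3 - 2*w^2 + 6*w + 4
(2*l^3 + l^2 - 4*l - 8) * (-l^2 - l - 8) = -2*l^5 - 3*l^4 - 13*l^3 + 4*l^2 + 40*l + 64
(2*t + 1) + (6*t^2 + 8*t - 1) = 6*t^2 + 10*t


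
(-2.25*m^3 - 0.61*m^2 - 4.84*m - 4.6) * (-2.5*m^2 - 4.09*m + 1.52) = 5.625*m^5 + 10.7275*m^4 + 11.1749*m^3 + 30.3684*m^2 + 11.4572*m - 6.992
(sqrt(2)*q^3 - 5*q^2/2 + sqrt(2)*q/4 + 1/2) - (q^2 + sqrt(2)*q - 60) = sqrt(2)*q^3 - 7*q^2/2 - 3*sqrt(2)*q/4 + 121/2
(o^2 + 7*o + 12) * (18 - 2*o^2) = -2*o^4 - 14*o^3 - 6*o^2 + 126*o + 216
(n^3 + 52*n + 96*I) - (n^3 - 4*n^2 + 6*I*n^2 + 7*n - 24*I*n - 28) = 4*n^2 - 6*I*n^2 + 45*n + 24*I*n + 28 + 96*I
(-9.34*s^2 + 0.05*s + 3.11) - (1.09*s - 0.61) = -9.34*s^2 - 1.04*s + 3.72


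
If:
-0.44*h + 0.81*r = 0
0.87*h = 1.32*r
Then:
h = 0.00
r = 0.00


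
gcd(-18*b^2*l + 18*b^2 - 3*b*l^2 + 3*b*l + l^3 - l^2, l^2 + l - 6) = 1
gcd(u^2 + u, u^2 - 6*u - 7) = u + 1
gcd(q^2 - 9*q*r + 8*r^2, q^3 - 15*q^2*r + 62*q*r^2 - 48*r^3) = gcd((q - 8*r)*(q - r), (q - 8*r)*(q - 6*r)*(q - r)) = q^2 - 9*q*r + 8*r^2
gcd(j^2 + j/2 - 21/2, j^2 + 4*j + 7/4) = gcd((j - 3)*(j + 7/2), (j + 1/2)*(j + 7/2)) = j + 7/2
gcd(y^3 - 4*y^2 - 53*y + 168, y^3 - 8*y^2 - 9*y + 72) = y^2 - 11*y + 24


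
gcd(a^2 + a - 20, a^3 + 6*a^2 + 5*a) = a + 5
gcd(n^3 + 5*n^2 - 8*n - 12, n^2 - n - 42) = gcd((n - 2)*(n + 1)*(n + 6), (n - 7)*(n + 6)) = n + 6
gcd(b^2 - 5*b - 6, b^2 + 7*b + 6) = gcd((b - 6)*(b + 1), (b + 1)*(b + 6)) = b + 1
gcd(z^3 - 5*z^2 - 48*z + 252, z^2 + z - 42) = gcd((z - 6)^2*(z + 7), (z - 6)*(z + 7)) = z^2 + z - 42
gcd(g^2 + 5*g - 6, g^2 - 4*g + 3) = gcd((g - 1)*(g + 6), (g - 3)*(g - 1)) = g - 1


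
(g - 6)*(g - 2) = g^2 - 8*g + 12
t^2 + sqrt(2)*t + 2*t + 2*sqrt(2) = (t + 2)*(t + sqrt(2))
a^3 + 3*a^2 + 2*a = a*(a + 1)*(a + 2)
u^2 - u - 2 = (u - 2)*(u + 1)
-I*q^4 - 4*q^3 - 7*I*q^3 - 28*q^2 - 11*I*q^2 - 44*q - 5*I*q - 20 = (q + 1)*(q + 5)*(q - 4*I)*(-I*q - I)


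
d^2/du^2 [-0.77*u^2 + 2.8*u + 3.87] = -1.54000000000000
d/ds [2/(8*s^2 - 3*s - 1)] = 2*(3 - 16*s)/(-8*s^2 + 3*s + 1)^2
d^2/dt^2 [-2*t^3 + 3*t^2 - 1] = 6 - 12*t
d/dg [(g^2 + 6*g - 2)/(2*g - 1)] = 2*(g^2 - g - 1)/(4*g^2 - 4*g + 1)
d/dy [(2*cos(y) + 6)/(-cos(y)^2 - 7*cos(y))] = -(2*sin(y) + 42*sin(y)/cos(y)^2 + 12*tan(y))/(cos(y) + 7)^2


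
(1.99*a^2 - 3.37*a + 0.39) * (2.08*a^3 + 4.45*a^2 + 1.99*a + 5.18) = 4.1392*a^5 + 1.8459*a^4 - 10.2252*a^3 + 5.3374*a^2 - 16.6805*a + 2.0202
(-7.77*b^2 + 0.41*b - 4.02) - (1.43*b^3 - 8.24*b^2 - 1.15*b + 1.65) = -1.43*b^3 + 0.470000000000001*b^2 + 1.56*b - 5.67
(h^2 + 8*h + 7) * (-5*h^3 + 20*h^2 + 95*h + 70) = -5*h^5 - 20*h^4 + 220*h^3 + 970*h^2 + 1225*h + 490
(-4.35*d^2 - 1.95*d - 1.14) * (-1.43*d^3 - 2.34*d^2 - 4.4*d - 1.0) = 6.2205*d^5 + 12.9675*d^4 + 25.3332*d^3 + 15.5976*d^2 + 6.966*d + 1.14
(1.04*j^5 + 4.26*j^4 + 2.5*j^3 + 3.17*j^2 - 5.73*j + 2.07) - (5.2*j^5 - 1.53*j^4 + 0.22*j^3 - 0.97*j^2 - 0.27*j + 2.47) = -4.16*j^5 + 5.79*j^4 + 2.28*j^3 + 4.14*j^2 - 5.46*j - 0.4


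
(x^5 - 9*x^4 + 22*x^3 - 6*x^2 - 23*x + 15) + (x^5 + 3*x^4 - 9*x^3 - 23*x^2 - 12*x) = 2*x^5 - 6*x^4 + 13*x^3 - 29*x^2 - 35*x + 15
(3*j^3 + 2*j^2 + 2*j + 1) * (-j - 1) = -3*j^4 - 5*j^3 - 4*j^2 - 3*j - 1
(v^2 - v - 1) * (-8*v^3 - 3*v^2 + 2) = -8*v^5 + 5*v^4 + 11*v^3 + 5*v^2 - 2*v - 2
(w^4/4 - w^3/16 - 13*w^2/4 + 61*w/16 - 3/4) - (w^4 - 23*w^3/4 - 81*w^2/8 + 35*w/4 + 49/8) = -3*w^4/4 + 91*w^3/16 + 55*w^2/8 - 79*w/16 - 55/8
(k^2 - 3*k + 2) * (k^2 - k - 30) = k^4 - 4*k^3 - 25*k^2 + 88*k - 60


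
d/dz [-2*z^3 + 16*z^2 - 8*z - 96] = -6*z^2 + 32*z - 8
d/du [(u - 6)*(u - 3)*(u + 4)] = 3*u^2 - 10*u - 18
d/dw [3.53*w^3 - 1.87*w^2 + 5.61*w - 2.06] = 10.59*w^2 - 3.74*w + 5.61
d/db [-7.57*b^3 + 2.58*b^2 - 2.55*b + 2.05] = -22.71*b^2 + 5.16*b - 2.55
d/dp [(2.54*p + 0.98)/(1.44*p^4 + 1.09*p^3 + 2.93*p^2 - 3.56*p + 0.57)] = (-10.9728*p^4 - 11.182*p^3 - 10.6468*p^2 - 5.7428*p + 4.9366)/(2.0736*p^8 + 3.1392*p^7 + 9.6265*p^6 - 3.8654*p^5 + 2.4657*p^4 - 19.619*p^3 + 16.0138*p^2 - 4.0584*p + 0.3249)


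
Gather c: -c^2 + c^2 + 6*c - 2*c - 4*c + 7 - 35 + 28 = 0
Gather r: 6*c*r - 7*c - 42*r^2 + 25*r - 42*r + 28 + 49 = -7*c - 42*r^2 + r*(6*c - 17) + 77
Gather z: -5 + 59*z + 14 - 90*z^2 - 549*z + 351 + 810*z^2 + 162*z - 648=720*z^2 - 328*z - 288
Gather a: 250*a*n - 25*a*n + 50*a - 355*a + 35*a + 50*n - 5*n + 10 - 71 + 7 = a*(225*n - 270) + 45*n - 54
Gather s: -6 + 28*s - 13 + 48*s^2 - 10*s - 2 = 48*s^2 + 18*s - 21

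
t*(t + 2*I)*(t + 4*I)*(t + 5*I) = t^4 + 11*I*t^3 - 38*t^2 - 40*I*t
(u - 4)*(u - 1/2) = u^2 - 9*u/2 + 2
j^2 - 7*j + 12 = (j - 4)*(j - 3)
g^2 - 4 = (g - 2)*(g + 2)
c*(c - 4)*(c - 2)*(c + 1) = c^4 - 5*c^3 + 2*c^2 + 8*c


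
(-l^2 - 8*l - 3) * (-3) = 3*l^2 + 24*l + 9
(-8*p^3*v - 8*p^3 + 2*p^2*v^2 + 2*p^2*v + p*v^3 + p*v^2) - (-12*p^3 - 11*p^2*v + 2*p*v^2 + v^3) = -8*p^3*v + 4*p^3 + 2*p^2*v^2 + 13*p^2*v + p*v^3 - p*v^2 - v^3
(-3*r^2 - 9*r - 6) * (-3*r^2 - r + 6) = 9*r^4 + 30*r^3 + 9*r^2 - 48*r - 36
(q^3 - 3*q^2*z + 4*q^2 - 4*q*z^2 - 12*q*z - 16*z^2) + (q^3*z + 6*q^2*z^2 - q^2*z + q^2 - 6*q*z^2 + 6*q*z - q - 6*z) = q^3*z + q^3 + 6*q^2*z^2 - 4*q^2*z + 5*q^2 - 10*q*z^2 - 6*q*z - q - 16*z^2 - 6*z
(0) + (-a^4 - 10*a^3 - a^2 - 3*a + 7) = -a^4 - 10*a^3 - a^2 - 3*a + 7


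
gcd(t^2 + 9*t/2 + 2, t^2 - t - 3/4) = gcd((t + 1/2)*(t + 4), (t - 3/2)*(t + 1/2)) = t + 1/2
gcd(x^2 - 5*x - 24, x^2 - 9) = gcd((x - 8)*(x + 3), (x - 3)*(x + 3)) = x + 3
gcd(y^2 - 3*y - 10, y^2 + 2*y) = y + 2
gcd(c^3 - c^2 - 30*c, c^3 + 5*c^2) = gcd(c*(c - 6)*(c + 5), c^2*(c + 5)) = c^2 + 5*c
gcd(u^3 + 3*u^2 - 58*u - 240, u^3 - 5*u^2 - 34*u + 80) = u^2 - 3*u - 40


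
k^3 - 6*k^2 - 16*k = k*(k - 8)*(k + 2)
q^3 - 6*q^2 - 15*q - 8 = (q - 8)*(q + 1)^2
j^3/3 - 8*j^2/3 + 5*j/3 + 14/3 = (j/3 + 1/3)*(j - 7)*(j - 2)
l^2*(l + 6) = l^3 + 6*l^2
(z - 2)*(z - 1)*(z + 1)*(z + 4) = z^4 + 2*z^3 - 9*z^2 - 2*z + 8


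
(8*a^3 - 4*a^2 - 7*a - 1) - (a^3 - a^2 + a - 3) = 7*a^3 - 3*a^2 - 8*a + 2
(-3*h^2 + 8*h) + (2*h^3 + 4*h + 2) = 2*h^3 - 3*h^2 + 12*h + 2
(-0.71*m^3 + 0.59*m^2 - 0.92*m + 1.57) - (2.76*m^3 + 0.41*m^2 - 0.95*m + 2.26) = -3.47*m^3 + 0.18*m^2 + 0.0299999999999999*m - 0.69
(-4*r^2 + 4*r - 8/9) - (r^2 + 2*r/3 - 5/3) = -5*r^2 + 10*r/3 + 7/9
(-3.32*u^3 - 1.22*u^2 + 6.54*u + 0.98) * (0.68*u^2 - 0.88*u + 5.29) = -2.2576*u^5 + 2.092*u^4 - 12.042*u^3 - 11.5426*u^2 + 33.7342*u + 5.1842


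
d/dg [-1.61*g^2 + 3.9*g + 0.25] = 3.9 - 3.22*g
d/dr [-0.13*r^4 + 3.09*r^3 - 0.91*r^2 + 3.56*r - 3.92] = -0.52*r^3 + 9.27*r^2 - 1.82*r + 3.56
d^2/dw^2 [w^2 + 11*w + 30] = 2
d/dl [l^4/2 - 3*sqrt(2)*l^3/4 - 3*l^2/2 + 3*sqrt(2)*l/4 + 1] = 2*l^3 - 9*sqrt(2)*l^2/4 - 3*l + 3*sqrt(2)/4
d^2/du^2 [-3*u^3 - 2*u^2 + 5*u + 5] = -18*u - 4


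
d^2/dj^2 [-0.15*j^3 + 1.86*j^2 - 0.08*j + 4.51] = 3.72 - 0.9*j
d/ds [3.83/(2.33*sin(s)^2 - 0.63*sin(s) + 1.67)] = (2.4129 - 17.8478*sin(s))*cos(s)/(2.33*sin(s)^2 - 0.63*sin(s) + 1.67)^2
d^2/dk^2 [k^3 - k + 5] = 6*k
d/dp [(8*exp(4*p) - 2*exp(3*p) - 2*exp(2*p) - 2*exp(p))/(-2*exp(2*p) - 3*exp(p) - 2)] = (-32*exp(5*p) - 68*exp(4*p) - 52*exp(3*p) + 14*exp(2*p) + 8*exp(p) + 4)*exp(p)/(4*exp(4*p) + 12*exp(3*p) + 17*exp(2*p) + 12*exp(p) + 4)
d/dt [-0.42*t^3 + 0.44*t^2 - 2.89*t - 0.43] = -1.26*t^2 + 0.88*t - 2.89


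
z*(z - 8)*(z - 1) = z^3 - 9*z^2 + 8*z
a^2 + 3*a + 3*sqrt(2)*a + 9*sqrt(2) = (a + 3)*(a + 3*sqrt(2))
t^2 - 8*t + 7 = (t - 7)*(t - 1)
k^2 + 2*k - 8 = (k - 2)*(k + 4)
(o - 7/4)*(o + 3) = o^2 + 5*o/4 - 21/4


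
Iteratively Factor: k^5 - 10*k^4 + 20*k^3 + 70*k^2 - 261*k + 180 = (k + 3)*(k^4 - 13*k^3 + 59*k^2 - 107*k + 60) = (k - 3)*(k + 3)*(k^3 - 10*k^2 + 29*k - 20) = (k - 3)*(k - 1)*(k + 3)*(k^2 - 9*k + 20) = (k - 4)*(k - 3)*(k - 1)*(k + 3)*(k - 5)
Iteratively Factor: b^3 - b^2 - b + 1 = (b + 1)*(b^2 - 2*b + 1) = (b - 1)*(b + 1)*(b - 1)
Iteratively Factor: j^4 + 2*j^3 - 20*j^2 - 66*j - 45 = (j + 1)*(j^3 + j^2 - 21*j - 45) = (j + 1)*(j + 3)*(j^2 - 2*j - 15) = (j + 1)*(j + 3)^2*(j - 5)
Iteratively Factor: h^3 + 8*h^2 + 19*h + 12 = (h + 3)*(h^2 + 5*h + 4) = (h + 1)*(h + 3)*(h + 4)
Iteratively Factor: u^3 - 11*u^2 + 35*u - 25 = (u - 5)*(u^2 - 6*u + 5) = (u - 5)*(u - 1)*(u - 5)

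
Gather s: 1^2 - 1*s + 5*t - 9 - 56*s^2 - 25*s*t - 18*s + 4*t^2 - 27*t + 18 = -56*s^2 + s*(-25*t - 19) + 4*t^2 - 22*t + 10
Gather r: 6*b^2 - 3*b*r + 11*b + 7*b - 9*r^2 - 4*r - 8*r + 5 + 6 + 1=6*b^2 + 18*b - 9*r^2 + r*(-3*b - 12) + 12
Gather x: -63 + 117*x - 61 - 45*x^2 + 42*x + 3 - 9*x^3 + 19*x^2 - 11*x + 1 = -9*x^3 - 26*x^2 + 148*x - 120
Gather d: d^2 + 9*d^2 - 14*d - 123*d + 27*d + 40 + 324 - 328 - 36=10*d^2 - 110*d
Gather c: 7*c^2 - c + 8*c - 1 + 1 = 7*c^2 + 7*c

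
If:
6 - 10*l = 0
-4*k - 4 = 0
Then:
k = -1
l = 3/5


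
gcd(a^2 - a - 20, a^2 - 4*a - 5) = a - 5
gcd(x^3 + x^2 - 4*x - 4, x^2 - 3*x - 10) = x + 2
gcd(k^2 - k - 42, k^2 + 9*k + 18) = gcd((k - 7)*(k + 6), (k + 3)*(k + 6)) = k + 6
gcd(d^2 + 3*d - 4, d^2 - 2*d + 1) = d - 1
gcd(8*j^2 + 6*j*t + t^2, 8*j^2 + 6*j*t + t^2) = 8*j^2 + 6*j*t + t^2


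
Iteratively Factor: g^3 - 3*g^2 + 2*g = (g - 1)*(g^2 - 2*g) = (g - 2)*(g - 1)*(g)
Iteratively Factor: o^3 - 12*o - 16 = (o + 2)*(o^2 - 2*o - 8) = (o + 2)^2*(o - 4)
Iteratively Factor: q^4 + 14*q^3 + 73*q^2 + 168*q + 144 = (q + 3)*(q^3 + 11*q^2 + 40*q + 48) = (q + 3)*(q + 4)*(q^2 + 7*q + 12) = (q + 3)*(q + 4)^2*(q + 3)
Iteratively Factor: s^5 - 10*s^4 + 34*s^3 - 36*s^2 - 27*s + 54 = (s - 2)*(s^4 - 8*s^3 + 18*s^2 - 27) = (s - 3)*(s - 2)*(s^3 - 5*s^2 + 3*s + 9) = (s - 3)*(s - 2)*(s + 1)*(s^2 - 6*s + 9) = (s - 3)^2*(s - 2)*(s + 1)*(s - 3)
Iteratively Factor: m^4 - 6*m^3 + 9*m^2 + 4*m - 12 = (m - 3)*(m^3 - 3*m^2 + 4) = (m - 3)*(m - 2)*(m^2 - m - 2) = (m - 3)*(m - 2)^2*(m + 1)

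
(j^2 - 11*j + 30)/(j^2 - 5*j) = (j - 6)/j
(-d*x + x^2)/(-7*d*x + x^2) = (d - x)/(7*d - x)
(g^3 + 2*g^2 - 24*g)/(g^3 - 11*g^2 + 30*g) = (g^2 + 2*g - 24)/(g^2 - 11*g + 30)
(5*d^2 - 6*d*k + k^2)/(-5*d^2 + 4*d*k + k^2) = (-5*d + k)/(5*d + k)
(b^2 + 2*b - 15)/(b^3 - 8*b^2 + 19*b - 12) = (b + 5)/(b^2 - 5*b + 4)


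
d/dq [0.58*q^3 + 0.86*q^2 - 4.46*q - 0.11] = 1.74*q^2 + 1.72*q - 4.46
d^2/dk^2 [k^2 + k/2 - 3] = 2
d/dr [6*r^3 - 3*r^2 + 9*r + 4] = 18*r^2 - 6*r + 9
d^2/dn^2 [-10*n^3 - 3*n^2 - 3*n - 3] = -60*n - 6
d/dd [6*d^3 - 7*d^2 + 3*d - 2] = 18*d^2 - 14*d + 3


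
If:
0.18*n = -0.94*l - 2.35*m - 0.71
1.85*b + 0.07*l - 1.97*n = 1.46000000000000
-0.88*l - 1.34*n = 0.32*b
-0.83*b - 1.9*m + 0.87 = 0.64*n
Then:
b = 1.02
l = -0.66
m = -0.05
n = 0.19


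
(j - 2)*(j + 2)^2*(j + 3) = j^4 + 5*j^3 + 2*j^2 - 20*j - 24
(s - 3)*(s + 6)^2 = s^3 + 9*s^2 - 108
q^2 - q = q*(q - 1)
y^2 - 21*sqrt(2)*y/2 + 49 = (y - 7*sqrt(2))*(y - 7*sqrt(2)/2)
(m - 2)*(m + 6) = m^2 + 4*m - 12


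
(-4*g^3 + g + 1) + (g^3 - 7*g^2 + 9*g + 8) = -3*g^3 - 7*g^2 + 10*g + 9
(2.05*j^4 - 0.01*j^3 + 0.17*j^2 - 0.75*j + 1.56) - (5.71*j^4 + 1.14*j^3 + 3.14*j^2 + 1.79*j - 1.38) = -3.66*j^4 - 1.15*j^3 - 2.97*j^2 - 2.54*j + 2.94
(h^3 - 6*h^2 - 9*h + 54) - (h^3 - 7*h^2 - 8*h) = h^2 - h + 54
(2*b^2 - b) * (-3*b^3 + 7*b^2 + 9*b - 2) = -6*b^5 + 17*b^4 + 11*b^3 - 13*b^2 + 2*b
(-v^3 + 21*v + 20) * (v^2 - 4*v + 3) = -v^5 + 4*v^4 + 18*v^3 - 64*v^2 - 17*v + 60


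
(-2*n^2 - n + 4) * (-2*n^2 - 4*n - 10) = 4*n^4 + 10*n^3 + 16*n^2 - 6*n - 40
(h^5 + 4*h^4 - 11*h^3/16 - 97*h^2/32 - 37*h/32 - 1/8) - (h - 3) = h^5 + 4*h^4 - 11*h^3/16 - 97*h^2/32 - 69*h/32 + 23/8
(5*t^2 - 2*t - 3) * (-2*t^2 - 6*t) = -10*t^4 - 26*t^3 + 18*t^2 + 18*t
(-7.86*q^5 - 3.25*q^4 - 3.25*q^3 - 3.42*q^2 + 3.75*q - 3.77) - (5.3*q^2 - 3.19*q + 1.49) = -7.86*q^5 - 3.25*q^4 - 3.25*q^3 - 8.72*q^2 + 6.94*q - 5.26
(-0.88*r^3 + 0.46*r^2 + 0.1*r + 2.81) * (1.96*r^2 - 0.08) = -1.7248*r^5 + 0.9016*r^4 + 0.2664*r^3 + 5.4708*r^2 - 0.008*r - 0.2248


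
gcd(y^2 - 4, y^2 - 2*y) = y - 2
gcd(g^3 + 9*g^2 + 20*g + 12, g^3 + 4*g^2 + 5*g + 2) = g^2 + 3*g + 2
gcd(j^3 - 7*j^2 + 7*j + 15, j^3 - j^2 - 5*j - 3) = j^2 - 2*j - 3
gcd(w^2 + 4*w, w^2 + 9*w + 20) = w + 4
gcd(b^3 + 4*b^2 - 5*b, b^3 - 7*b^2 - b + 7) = b - 1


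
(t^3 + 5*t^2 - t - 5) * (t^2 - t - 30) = t^5 + 4*t^4 - 36*t^3 - 154*t^2 + 35*t + 150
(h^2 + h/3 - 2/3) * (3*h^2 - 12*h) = 3*h^4 - 11*h^3 - 6*h^2 + 8*h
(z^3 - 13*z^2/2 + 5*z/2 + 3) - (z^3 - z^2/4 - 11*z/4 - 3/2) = -25*z^2/4 + 21*z/4 + 9/2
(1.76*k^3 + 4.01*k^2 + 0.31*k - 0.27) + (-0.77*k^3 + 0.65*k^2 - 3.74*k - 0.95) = 0.99*k^3 + 4.66*k^2 - 3.43*k - 1.22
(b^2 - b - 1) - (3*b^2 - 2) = -2*b^2 - b + 1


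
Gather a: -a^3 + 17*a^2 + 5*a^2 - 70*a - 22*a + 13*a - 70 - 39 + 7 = -a^3 + 22*a^2 - 79*a - 102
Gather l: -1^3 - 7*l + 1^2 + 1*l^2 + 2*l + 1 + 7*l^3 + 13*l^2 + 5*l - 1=7*l^3 + 14*l^2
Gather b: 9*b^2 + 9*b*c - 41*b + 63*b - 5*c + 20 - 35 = 9*b^2 + b*(9*c + 22) - 5*c - 15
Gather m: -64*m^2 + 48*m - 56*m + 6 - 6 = -64*m^2 - 8*m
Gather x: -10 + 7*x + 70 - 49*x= 60 - 42*x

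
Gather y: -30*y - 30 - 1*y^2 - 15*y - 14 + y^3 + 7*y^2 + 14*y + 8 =y^3 + 6*y^2 - 31*y - 36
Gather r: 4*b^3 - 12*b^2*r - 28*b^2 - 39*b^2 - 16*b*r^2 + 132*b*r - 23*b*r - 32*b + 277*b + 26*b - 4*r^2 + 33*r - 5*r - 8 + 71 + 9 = 4*b^3 - 67*b^2 + 271*b + r^2*(-16*b - 4) + r*(-12*b^2 + 109*b + 28) + 72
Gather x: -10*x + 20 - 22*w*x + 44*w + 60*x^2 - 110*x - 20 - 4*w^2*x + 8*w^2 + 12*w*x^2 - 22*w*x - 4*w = 8*w^2 + 40*w + x^2*(12*w + 60) + x*(-4*w^2 - 44*w - 120)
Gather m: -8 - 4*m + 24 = 16 - 4*m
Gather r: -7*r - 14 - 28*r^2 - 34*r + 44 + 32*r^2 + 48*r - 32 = 4*r^2 + 7*r - 2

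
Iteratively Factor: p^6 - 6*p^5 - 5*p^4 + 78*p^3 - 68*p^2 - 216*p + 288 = (p + 3)*(p^5 - 9*p^4 + 22*p^3 + 12*p^2 - 104*p + 96) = (p - 2)*(p + 3)*(p^4 - 7*p^3 + 8*p^2 + 28*p - 48) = (p - 2)^2*(p + 3)*(p^3 - 5*p^2 - 2*p + 24) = (p - 4)*(p - 2)^2*(p + 3)*(p^2 - p - 6) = (p - 4)*(p - 2)^2*(p + 2)*(p + 3)*(p - 3)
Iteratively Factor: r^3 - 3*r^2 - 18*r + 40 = (r - 5)*(r^2 + 2*r - 8) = (r - 5)*(r + 4)*(r - 2)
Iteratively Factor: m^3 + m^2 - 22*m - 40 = (m - 5)*(m^2 + 6*m + 8) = (m - 5)*(m + 2)*(m + 4)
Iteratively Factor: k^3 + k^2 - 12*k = (k - 3)*(k^2 + 4*k) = k*(k - 3)*(k + 4)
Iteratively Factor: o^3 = (o)*(o^2) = o^2*(o)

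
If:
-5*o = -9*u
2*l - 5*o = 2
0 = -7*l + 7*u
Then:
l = -2/7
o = -18/35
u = -2/7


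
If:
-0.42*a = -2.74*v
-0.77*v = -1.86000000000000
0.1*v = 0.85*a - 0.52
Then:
No Solution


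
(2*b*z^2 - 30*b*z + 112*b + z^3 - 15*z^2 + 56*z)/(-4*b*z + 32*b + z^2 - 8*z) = (2*b*z - 14*b + z^2 - 7*z)/(-4*b + z)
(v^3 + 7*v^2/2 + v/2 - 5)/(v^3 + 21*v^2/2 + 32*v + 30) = (v - 1)/(v + 6)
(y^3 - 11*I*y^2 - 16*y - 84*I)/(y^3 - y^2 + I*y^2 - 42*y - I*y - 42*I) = (y^3 - 11*I*y^2 - 16*y - 84*I)/(y^3 + y^2*(-1 + I) - y*(42 + I) - 42*I)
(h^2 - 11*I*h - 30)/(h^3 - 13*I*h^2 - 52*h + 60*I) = 1/(h - 2*I)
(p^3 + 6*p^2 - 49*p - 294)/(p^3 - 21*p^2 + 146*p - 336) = (p^2 + 13*p + 42)/(p^2 - 14*p + 48)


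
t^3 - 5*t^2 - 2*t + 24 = (t - 4)*(t - 3)*(t + 2)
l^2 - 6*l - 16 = (l - 8)*(l + 2)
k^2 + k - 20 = (k - 4)*(k + 5)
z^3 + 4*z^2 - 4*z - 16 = (z - 2)*(z + 2)*(z + 4)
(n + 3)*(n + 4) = n^2 + 7*n + 12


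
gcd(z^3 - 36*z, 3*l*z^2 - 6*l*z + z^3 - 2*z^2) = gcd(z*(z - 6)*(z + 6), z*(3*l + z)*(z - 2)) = z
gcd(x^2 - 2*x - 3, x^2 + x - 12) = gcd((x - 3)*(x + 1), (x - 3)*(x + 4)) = x - 3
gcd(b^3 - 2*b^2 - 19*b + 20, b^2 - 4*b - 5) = b - 5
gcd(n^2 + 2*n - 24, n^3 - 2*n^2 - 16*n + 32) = n - 4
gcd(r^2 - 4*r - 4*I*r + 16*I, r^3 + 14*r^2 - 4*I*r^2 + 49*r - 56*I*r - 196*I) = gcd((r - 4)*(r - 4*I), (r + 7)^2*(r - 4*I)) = r - 4*I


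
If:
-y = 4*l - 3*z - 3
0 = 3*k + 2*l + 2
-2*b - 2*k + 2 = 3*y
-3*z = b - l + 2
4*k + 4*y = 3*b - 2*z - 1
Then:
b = 135/587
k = -370/587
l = -32/587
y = 548/587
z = -447/587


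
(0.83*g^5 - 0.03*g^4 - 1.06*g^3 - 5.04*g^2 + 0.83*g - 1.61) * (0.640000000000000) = 0.5312*g^5 - 0.0192*g^4 - 0.6784*g^3 - 3.2256*g^2 + 0.5312*g - 1.0304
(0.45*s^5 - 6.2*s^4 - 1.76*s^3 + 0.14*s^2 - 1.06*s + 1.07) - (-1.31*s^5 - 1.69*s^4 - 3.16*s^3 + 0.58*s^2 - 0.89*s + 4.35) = 1.76*s^5 - 4.51*s^4 + 1.4*s^3 - 0.44*s^2 - 0.17*s - 3.28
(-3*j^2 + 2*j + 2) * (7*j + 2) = -21*j^3 + 8*j^2 + 18*j + 4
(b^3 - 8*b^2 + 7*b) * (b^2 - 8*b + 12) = b^5 - 16*b^4 + 83*b^3 - 152*b^2 + 84*b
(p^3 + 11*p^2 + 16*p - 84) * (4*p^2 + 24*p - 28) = 4*p^5 + 68*p^4 + 300*p^3 - 260*p^2 - 2464*p + 2352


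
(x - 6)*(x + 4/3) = x^2 - 14*x/3 - 8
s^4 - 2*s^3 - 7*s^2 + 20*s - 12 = (s - 2)^2*(s - 1)*(s + 3)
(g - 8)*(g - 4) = g^2 - 12*g + 32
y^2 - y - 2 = (y - 2)*(y + 1)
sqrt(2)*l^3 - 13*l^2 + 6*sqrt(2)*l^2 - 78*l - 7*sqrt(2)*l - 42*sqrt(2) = (l + 6)*(l - 7*sqrt(2))*(sqrt(2)*l + 1)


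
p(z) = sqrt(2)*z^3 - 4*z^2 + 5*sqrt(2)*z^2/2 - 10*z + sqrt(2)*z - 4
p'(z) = 3*sqrt(2)*z^2 - 8*z + 5*sqrt(2)*z - 10 + sqrt(2)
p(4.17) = 54.67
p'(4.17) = 61.32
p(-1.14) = 3.09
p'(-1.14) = -2.01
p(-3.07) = -22.94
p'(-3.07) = 34.25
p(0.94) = -11.31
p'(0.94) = -5.71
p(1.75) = -12.87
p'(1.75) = 2.78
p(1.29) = -12.81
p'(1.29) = -2.72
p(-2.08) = -0.88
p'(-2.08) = 11.70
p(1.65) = -13.08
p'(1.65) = 1.43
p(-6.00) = -274.68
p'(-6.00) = 149.72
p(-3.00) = -20.61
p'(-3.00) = 32.38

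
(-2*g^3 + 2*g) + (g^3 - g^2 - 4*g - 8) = -g^3 - g^2 - 2*g - 8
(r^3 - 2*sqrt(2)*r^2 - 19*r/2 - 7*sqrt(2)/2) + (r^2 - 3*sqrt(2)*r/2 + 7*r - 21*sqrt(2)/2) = r^3 - 2*sqrt(2)*r^2 + r^2 - 5*r/2 - 3*sqrt(2)*r/2 - 14*sqrt(2)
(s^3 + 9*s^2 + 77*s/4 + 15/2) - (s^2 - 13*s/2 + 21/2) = s^3 + 8*s^2 + 103*s/4 - 3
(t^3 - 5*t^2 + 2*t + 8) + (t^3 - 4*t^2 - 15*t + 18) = 2*t^3 - 9*t^2 - 13*t + 26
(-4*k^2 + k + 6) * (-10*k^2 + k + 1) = 40*k^4 - 14*k^3 - 63*k^2 + 7*k + 6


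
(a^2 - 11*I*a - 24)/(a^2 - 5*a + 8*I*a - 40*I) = (a^2 - 11*I*a - 24)/(a^2 + a*(-5 + 8*I) - 40*I)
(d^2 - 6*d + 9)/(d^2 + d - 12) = (d - 3)/(d + 4)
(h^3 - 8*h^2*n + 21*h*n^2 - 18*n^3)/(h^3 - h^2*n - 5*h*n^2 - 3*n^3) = (h^2 - 5*h*n + 6*n^2)/(h^2 + 2*h*n + n^2)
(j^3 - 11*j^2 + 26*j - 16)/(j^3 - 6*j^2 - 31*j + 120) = (j^2 - 3*j + 2)/(j^2 + 2*j - 15)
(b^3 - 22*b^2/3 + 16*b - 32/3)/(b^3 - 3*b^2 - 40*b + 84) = (b^2 - 16*b/3 + 16/3)/(b^2 - b - 42)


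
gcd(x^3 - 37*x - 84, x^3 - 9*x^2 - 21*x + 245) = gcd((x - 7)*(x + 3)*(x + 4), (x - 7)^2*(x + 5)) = x - 7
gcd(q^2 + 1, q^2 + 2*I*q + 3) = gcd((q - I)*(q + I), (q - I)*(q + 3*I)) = q - I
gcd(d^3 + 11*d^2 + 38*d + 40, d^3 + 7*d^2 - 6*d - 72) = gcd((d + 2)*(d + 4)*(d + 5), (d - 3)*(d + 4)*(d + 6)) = d + 4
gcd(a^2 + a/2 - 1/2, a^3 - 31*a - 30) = a + 1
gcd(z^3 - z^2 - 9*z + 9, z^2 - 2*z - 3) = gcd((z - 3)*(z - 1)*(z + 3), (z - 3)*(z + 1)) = z - 3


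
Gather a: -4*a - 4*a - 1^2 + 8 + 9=16 - 8*a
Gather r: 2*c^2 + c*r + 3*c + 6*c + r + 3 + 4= 2*c^2 + 9*c + r*(c + 1) + 7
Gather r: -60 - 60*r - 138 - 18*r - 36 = -78*r - 234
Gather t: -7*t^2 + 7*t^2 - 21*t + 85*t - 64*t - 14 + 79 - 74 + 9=0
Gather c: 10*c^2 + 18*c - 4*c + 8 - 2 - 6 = 10*c^2 + 14*c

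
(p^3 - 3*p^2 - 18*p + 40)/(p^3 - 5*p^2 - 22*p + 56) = (p - 5)/(p - 7)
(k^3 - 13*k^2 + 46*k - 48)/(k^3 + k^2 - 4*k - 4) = (k^2 - 11*k + 24)/(k^2 + 3*k + 2)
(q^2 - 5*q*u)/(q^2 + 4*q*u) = (q - 5*u)/(q + 4*u)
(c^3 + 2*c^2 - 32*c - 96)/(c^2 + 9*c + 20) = (c^2 - 2*c - 24)/(c + 5)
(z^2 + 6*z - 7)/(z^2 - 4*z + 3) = (z + 7)/(z - 3)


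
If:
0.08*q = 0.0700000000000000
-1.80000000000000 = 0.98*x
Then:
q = 0.88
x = -1.84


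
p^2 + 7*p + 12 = (p + 3)*(p + 4)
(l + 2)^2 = l^2 + 4*l + 4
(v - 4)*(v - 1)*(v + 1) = v^3 - 4*v^2 - v + 4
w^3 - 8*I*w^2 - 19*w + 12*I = (w - 4*I)*(w - 3*I)*(w - I)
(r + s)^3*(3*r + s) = 3*r^4 + 10*r^3*s + 12*r^2*s^2 + 6*r*s^3 + s^4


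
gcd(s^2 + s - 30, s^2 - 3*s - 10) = s - 5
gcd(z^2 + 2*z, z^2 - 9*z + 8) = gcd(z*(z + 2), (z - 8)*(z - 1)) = 1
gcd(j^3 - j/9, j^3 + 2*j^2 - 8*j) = j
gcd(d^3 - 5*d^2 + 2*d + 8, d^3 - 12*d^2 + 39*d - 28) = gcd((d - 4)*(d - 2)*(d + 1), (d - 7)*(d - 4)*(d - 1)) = d - 4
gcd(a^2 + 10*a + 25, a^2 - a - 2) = 1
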